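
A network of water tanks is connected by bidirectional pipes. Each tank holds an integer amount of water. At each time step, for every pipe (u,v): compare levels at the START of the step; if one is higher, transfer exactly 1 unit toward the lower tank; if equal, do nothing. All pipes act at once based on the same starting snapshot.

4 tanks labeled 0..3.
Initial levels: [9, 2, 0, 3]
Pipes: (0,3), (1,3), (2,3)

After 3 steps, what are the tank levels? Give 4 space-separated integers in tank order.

Step 1: flows [0->3,3->1,3->2] -> levels [8 3 1 2]
Step 2: flows [0->3,1->3,3->2] -> levels [7 2 2 3]
Step 3: flows [0->3,3->1,3->2] -> levels [6 3 3 2]

Answer: 6 3 3 2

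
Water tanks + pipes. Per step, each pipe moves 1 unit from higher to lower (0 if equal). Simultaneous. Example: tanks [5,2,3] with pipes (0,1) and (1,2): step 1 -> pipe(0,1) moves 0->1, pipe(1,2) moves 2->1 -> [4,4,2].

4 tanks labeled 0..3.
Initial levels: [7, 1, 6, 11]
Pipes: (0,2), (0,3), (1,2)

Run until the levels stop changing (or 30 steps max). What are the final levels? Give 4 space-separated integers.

Step 1: flows [0->2,3->0,2->1] -> levels [7 2 6 10]
Step 2: flows [0->2,3->0,2->1] -> levels [7 3 6 9]
Step 3: flows [0->2,3->0,2->1] -> levels [7 4 6 8]
Step 4: flows [0->2,3->0,2->1] -> levels [7 5 6 7]
Step 5: flows [0->2,0=3,2->1] -> levels [6 6 6 7]
Step 6: flows [0=2,3->0,1=2] -> levels [7 6 6 6]
Step 7: flows [0->2,0->3,1=2] -> levels [5 6 7 7]
Step 8: flows [2->0,3->0,2->1] -> levels [7 7 5 6]
Step 9: flows [0->2,0->3,1->2] -> levels [5 6 7 7]
  -> period-2 cycle: step 9 state = step 7 state; never stabilizes
  -> state at step 30: (30-7) mod 2 = 1, same as step 8 -> [7 7 5 6]

Answer: 7 7 5 6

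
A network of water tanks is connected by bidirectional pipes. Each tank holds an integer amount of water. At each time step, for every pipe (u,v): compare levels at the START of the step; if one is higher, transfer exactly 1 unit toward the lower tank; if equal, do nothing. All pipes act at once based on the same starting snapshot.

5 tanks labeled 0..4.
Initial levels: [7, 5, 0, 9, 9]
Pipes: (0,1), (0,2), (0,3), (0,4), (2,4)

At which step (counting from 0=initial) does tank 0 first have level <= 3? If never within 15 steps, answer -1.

Answer: 4

Derivation:
Step 1: flows [0->1,0->2,3->0,4->0,4->2] -> levels [7 6 2 8 7]
Step 2: flows [0->1,0->2,3->0,0=4,4->2] -> levels [6 7 4 7 6]
Step 3: flows [1->0,0->2,3->0,0=4,4->2] -> levels [7 6 6 6 5]
Step 4: flows [0->1,0->2,0->3,0->4,2->4] -> levels [3 7 6 7 7]
Tank 0 first reaches <=3 at step 4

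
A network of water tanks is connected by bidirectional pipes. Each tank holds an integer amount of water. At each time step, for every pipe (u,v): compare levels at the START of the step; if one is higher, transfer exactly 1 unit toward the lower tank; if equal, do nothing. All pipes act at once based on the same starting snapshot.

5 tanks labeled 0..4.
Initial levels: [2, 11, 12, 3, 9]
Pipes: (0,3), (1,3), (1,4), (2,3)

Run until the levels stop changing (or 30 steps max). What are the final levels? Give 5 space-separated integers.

Step 1: flows [3->0,1->3,1->4,2->3] -> levels [3 9 11 4 10]
Step 2: flows [3->0,1->3,4->1,2->3] -> levels [4 9 10 5 9]
Step 3: flows [3->0,1->3,1=4,2->3] -> levels [5 8 9 6 9]
Step 4: flows [3->0,1->3,4->1,2->3] -> levels [6 8 8 7 8]
Step 5: flows [3->0,1->3,1=4,2->3] -> levels [7 7 7 8 8]
Step 6: flows [3->0,3->1,4->1,3->2] -> levels [8 9 8 5 7]
Step 7: flows [0->3,1->3,1->4,2->3] -> levels [7 7 7 8 8]
  -> period-2 cycle: step 7 state = step 5 state; never stabilizes
  -> state at step 30: (30-5) mod 2 = 1, same as step 6 -> [8 9 8 5 7]

Answer: 8 9 8 5 7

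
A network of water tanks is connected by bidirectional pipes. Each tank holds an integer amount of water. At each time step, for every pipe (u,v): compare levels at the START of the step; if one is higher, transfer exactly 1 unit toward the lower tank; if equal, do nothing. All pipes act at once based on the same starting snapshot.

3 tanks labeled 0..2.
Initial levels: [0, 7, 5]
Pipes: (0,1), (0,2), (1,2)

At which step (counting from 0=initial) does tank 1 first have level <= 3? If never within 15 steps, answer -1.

Step 1: flows [1->0,2->0,1->2] -> levels [2 5 5]
Step 2: flows [1->0,2->0,1=2] -> levels [4 4 4]
Step 3: flows [0=1,0=2,1=2] -> levels [4 4 4]
  -> stable; tank 1 stays at 4 > 3
Tank 1 never reaches <=3 within 15 steps

Answer: -1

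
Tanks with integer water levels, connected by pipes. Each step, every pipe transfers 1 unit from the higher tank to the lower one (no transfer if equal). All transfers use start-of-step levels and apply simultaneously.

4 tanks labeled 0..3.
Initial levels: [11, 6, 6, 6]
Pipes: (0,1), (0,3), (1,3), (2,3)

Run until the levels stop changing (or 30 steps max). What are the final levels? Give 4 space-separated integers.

Step 1: flows [0->1,0->3,1=3,2=3] -> levels [9 7 6 7]
Step 2: flows [0->1,0->3,1=3,3->2] -> levels [7 8 7 7]
Step 3: flows [1->0,0=3,1->3,2=3] -> levels [8 6 7 8]
Step 4: flows [0->1,0=3,3->1,3->2] -> levels [7 8 8 6]
Step 5: flows [1->0,0->3,1->3,2->3] -> levels [7 6 7 9]
Step 6: flows [0->1,3->0,3->1,3->2] -> levels [7 8 8 6]
  -> period-2 cycle: step 6 state = step 4 state; never stabilizes
  -> state at step 30: (30-4) mod 2 = 0, same as step 4 -> [7 8 8 6]

Answer: 7 8 8 6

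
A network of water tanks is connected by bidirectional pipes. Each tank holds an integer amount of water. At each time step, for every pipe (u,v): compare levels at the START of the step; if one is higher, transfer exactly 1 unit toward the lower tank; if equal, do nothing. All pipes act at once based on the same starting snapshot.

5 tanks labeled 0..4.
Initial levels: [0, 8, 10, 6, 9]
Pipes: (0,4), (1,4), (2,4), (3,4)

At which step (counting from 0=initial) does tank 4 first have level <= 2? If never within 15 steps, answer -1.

Answer: -1

Derivation:
Step 1: flows [4->0,4->1,2->4,4->3] -> levels [1 9 9 7 7]
Step 2: flows [4->0,1->4,2->4,3=4] -> levels [2 8 8 7 8]
Step 3: flows [4->0,1=4,2=4,4->3] -> levels [3 8 8 8 6]
Step 4: flows [4->0,1->4,2->4,3->4] -> levels [4 7 7 7 8]
Step 5: flows [4->0,4->1,4->2,4->3] -> levels [5 8 8 8 4]
Step 6: flows [0->4,1->4,2->4,3->4] -> levels [4 7 7 7 8]
  -> period-2 cycle (repeats step 4); tank 4 never drops to <=2
Tank 4 never reaches <=2 within 15 steps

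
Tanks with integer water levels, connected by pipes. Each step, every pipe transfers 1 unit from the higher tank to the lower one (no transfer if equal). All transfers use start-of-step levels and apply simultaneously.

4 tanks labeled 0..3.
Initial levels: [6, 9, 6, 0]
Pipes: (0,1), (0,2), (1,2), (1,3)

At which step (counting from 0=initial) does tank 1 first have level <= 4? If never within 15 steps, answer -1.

Answer: 3

Derivation:
Step 1: flows [1->0,0=2,1->2,1->3] -> levels [7 6 7 1]
Step 2: flows [0->1,0=2,2->1,1->3] -> levels [6 7 6 2]
Step 3: flows [1->0,0=2,1->2,1->3] -> levels [7 4 7 3]
Tank 1 first reaches <=4 at step 3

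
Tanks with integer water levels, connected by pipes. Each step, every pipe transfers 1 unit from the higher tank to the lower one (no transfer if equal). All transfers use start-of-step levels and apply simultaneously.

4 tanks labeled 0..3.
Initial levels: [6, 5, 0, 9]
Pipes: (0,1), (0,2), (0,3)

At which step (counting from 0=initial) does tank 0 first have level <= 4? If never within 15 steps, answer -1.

Answer: 5

Derivation:
Step 1: flows [0->1,0->2,3->0] -> levels [5 6 1 8]
Step 2: flows [1->0,0->2,3->0] -> levels [6 5 2 7]
Step 3: flows [0->1,0->2,3->0] -> levels [5 6 3 6]
Step 4: flows [1->0,0->2,3->0] -> levels [6 5 4 5]
Step 5: flows [0->1,0->2,0->3] -> levels [3 6 5 6]
Tank 0 first reaches <=4 at step 5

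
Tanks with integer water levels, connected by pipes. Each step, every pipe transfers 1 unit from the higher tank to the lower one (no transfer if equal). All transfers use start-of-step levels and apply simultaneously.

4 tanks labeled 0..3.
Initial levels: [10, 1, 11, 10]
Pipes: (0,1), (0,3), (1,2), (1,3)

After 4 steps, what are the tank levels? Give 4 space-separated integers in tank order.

Answer: 8 7 9 8

Derivation:
Step 1: flows [0->1,0=3,2->1,3->1] -> levels [9 4 10 9]
Step 2: flows [0->1,0=3,2->1,3->1] -> levels [8 7 9 8]
Step 3: flows [0->1,0=3,2->1,3->1] -> levels [7 10 8 7]
Step 4: flows [1->0,0=3,1->2,1->3] -> levels [8 7 9 8]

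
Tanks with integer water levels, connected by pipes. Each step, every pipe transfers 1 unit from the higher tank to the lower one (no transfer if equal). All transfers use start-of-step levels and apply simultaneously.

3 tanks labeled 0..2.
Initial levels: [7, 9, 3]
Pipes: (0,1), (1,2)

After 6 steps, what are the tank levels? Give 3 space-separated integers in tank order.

Step 1: flows [1->0,1->2] -> levels [8 7 4]
Step 2: flows [0->1,1->2] -> levels [7 7 5]
Step 3: flows [0=1,1->2] -> levels [7 6 6]
Step 4: flows [0->1,1=2] -> levels [6 7 6]
Step 5: flows [1->0,1->2] -> levels [7 5 7]
Step 6: flows [0->1,2->1] -> levels [6 7 6]

Answer: 6 7 6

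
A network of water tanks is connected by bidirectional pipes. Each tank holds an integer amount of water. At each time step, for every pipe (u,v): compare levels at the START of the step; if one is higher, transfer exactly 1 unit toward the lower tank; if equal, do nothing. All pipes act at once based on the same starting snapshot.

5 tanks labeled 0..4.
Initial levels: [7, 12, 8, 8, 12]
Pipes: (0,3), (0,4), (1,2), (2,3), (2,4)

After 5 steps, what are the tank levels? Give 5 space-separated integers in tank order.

Answer: 9 10 8 10 10

Derivation:
Step 1: flows [3->0,4->0,1->2,2=3,4->2] -> levels [9 11 10 7 10]
Step 2: flows [0->3,4->0,1->2,2->3,2=4] -> levels [9 10 10 9 9]
Step 3: flows [0=3,0=4,1=2,2->3,2->4] -> levels [9 10 8 10 10]
Step 4: flows [3->0,4->0,1->2,3->2,4->2] -> levels [11 9 11 8 8]
Step 5: flows [0->3,0->4,2->1,2->3,2->4] -> levels [9 10 8 10 10]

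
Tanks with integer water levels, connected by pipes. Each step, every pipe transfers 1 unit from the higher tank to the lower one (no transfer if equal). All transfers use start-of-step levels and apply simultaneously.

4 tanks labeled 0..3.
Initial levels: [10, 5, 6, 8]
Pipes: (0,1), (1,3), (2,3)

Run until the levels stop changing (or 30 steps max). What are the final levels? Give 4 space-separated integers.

Answer: 8 7 6 8

Derivation:
Step 1: flows [0->1,3->1,3->2] -> levels [9 7 7 6]
Step 2: flows [0->1,1->3,2->3] -> levels [8 7 6 8]
Step 3: flows [0->1,3->1,3->2] -> levels [7 9 7 6]
Step 4: flows [1->0,1->3,2->3] -> levels [8 7 6 8]
  -> period-2 cycle: step 4 state = step 2 state; never stabilizes
  -> state at step 30: (30-2) mod 2 = 0, same as step 2 -> [8 7 6 8]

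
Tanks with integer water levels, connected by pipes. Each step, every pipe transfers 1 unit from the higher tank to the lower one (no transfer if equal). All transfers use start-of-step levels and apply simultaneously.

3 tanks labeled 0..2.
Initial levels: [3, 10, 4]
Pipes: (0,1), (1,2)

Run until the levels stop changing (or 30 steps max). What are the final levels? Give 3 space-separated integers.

Step 1: flows [1->0,1->2] -> levels [4 8 5]
Step 2: flows [1->0,1->2] -> levels [5 6 6]
Step 3: flows [1->0,1=2] -> levels [6 5 6]
Step 4: flows [0->1,2->1] -> levels [5 7 5]
Step 5: flows [1->0,1->2] -> levels [6 5 6]
  -> period-2 cycle: step 5 state = step 3 state; never stabilizes
  -> state at step 30: (30-3) mod 2 = 1, same as step 4 -> [5 7 5]

Answer: 5 7 5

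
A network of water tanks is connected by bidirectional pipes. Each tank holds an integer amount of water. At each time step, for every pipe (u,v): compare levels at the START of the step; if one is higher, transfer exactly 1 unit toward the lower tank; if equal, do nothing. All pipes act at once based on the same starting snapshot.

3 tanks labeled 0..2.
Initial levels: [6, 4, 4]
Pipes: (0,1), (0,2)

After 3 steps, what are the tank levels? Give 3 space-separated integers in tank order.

Answer: 4 5 5

Derivation:
Step 1: flows [0->1,0->2] -> levels [4 5 5]
Step 2: flows [1->0,2->0] -> levels [6 4 4]
  -> period-2 cycle: step 2 state = step 0 state
  -> state at step 3: (3-0) mod 2 = 1, same as step 1 -> [4 5 5]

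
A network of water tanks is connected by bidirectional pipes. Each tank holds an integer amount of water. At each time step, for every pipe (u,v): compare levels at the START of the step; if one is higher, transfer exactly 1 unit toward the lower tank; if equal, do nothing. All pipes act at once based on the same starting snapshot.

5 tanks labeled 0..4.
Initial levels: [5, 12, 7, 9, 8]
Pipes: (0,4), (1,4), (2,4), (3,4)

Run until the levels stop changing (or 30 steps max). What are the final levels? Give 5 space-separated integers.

Step 1: flows [4->0,1->4,4->2,3->4] -> levels [6 11 8 8 8]
Step 2: flows [4->0,1->4,2=4,3=4] -> levels [7 10 8 8 8]
Step 3: flows [4->0,1->4,2=4,3=4] -> levels [8 9 8 8 8]
Step 4: flows [0=4,1->4,2=4,3=4] -> levels [8 8 8 8 9]
Step 5: flows [4->0,4->1,4->2,4->3] -> levels [9 9 9 9 5]
Step 6: flows [0->4,1->4,2->4,3->4] -> levels [8 8 8 8 9]
  -> period-2 cycle: step 6 state = step 4 state; never stabilizes
  -> state at step 30: (30-4) mod 2 = 0, same as step 4 -> [8 8 8 8 9]

Answer: 8 8 8 8 9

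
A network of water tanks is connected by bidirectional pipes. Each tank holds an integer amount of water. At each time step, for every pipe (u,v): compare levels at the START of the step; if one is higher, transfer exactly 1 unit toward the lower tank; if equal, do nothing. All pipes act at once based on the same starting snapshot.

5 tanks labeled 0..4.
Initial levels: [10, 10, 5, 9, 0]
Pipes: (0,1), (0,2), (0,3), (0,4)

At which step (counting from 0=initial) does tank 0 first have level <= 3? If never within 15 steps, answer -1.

Answer: -1

Derivation:
Step 1: flows [0=1,0->2,0->3,0->4] -> levels [7 10 6 10 1]
Step 2: flows [1->0,0->2,3->0,0->4] -> levels [7 9 7 9 2]
Step 3: flows [1->0,0=2,3->0,0->4] -> levels [8 8 7 8 3]
Step 4: flows [0=1,0->2,0=3,0->4] -> levels [6 8 8 8 4]
Step 5: flows [1->0,2->0,3->0,0->4] -> levels [8 7 7 7 5]
Step 6: flows [0->1,0->2,0->3,0->4] -> levels [4 8 8 8 6]
Step 7: flows [1->0,2->0,3->0,4->0] -> levels [8 7 7 7 5]
  -> period-2 cycle (repeats step 5); tank 0 never drops to <=3
Tank 0 never reaches <=3 within 15 steps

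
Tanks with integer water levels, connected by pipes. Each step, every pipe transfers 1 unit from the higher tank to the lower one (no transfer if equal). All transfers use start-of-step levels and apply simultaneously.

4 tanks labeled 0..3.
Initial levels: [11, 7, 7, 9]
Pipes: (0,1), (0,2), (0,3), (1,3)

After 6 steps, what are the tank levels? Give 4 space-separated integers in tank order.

Step 1: flows [0->1,0->2,0->3,3->1] -> levels [8 9 8 9]
Step 2: flows [1->0,0=2,3->0,1=3] -> levels [10 8 8 8]
Step 3: flows [0->1,0->2,0->3,1=3] -> levels [7 9 9 9]
Step 4: flows [1->0,2->0,3->0,1=3] -> levels [10 8 8 8]
  -> period-2 cycle: step 4 state = step 2 state
  -> state at step 6: (6-2) mod 2 = 0, same as step 2 -> [10 8 8 8]

Answer: 10 8 8 8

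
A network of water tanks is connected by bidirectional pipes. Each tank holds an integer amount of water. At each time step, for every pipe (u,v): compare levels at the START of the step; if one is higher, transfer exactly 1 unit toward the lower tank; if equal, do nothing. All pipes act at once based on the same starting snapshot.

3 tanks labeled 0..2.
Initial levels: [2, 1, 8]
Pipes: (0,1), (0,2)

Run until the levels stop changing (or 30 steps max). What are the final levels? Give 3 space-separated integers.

Step 1: flows [0->1,2->0] -> levels [2 2 7]
Step 2: flows [0=1,2->0] -> levels [3 2 6]
Step 3: flows [0->1,2->0] -> levels [3 3 5]
Step 4: flows [0=1,2->0] -> levels [4 3 4]
Step 5: flows [0->1,0=2] -> levels [3 4 4]
Step 6: flows [1->0,2->0] -> levels [5 3 3]
Step 7: flows [0->1,0->2] -> levels [3 4 4]
  -> period-2 cycle: step 7 state = step 5 state; never stabilizes
  -> state at step 30: (30-5) mod 2 = 1, same as step 6 -> [5 3 3]

Answer: 5 3 3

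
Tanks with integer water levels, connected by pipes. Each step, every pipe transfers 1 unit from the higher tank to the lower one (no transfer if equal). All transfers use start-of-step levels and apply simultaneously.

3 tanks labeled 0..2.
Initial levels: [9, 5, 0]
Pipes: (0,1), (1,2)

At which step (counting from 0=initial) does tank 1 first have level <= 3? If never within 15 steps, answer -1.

Step 1: flows [0->1,1->2] -> levels [8 5 1]
Step 2: flows [0->1,1->2] -> levels [7 5 2]
Step 3: flows [0->1,1->2] -> levels [6 5 3]
Step 4: flows [0->1,1->2] -> levels [5 5 4]
Step 5: flows [0=1,1->2] -> levels [5 4 5]
Step 6: flows [0->1,2->1] -> levels [4 6 4]
Step 7: flows [1->0,1->2] -> levels [5 4 5]
  -> period-2 cycle (repeats step 5); tank 1 never drops to <=3
Tank 1 never reaches <=3 within 15 steps

Answer: -1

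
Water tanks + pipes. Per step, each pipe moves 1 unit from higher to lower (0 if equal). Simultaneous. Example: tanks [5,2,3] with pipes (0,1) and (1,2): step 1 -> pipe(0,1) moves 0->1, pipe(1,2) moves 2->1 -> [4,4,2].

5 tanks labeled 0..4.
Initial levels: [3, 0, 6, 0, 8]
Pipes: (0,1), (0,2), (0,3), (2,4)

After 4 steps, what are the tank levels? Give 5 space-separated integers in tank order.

Step 1: flows [0->1,2->0,0->3,4->2] -> levels [2 1 6 1 7]
Step 2: flows [0->1,2->0,0->3,4->2] -> levels [1 2 6 2 6]
Step 3: flows [1->0,2->0,3->0,2=4] -> levels [4 1 5 1 6]
Step 4: flows [0->1,2->0,0->3,4->2] -> levels [3 2 5 2 5]

Answer: 3 2 5 2 5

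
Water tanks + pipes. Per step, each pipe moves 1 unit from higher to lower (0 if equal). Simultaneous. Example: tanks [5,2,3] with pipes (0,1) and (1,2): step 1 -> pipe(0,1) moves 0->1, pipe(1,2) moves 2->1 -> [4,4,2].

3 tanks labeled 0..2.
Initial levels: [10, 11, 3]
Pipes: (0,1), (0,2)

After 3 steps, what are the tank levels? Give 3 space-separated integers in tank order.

Step 1: flows [1->0,0->2] -> levels [10 10 4]
Step 2: flows [0=1,0->2] -> levels [9 10 5]
Step 3: flows [1->0,0->2] -> levels [9 9 6]

Answer: 9 9 6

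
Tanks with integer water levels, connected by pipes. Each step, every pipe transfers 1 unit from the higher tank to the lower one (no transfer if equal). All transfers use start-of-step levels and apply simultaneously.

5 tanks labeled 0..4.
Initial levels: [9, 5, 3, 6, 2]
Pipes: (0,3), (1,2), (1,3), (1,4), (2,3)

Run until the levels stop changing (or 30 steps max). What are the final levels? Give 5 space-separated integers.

Answer: 5 6 4 6 4

Derivation:
Step 1: flows [0->3,1->2,3->1,1->4,3->2] -> levels [8 4 5 5 3]
Step 2: flows [0->3,2->1,3->1,1->4,2=3] -> levels [7 5 4 5 4]
Step 3: flows [0->3,1->2,1=3,1->4,3->2] -> levels [6 3 6 5 5]
Step 4: flows [0->3,2->1,3->1,4->1,2->3] -> levels [5 6 4 6 4]
Step 5: flows [3->0,1->2,1=3,1->4,3->2] -> levels [6 4 6 4 5]
Step 6: flows [0->3,2->1,1=3,4->1,2->3] -> levels [5 6 4 6 4]
  -> period-2 cycle: step 6 state = step 4 state; never stabilizes
  -> state at step 30: (30-4) mod 2 = 0, same as step 4 -> [5 6 4 6 4]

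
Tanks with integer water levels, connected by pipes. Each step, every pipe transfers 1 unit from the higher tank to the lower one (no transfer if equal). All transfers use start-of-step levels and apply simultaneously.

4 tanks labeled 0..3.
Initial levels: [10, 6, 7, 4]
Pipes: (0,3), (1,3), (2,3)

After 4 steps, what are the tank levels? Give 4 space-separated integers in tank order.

Step 1: flows [0->3,1->3,2->3] -> levels [9 5 6 7]
Step 2: flows [0->3,3->1,3->2] -> levels [8 6 7 6]
Step 3: flows [0->3,1=3,2->3] -> levels [7 6 6 8]
Step 4: flows [3->0,3->1,3->2] -> levels [8 7 7 5]

Answer: 8 7 7 5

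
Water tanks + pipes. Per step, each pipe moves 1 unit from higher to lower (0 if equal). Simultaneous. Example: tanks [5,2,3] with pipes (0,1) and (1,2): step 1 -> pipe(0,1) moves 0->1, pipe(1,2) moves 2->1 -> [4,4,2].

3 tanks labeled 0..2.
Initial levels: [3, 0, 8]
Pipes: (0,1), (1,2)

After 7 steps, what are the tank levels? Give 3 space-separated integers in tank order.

Answer: 4 3 4

Derivation:
Step 1: flows [0->1,2->1] -> levels [2 2 7]
Step 2: flows [0=1,2->1] -> levels [2 3 6]
Step 3: flows [1->0,2->1] -> levels [3 3 5]
Step 4: flows [0=1,2->1] -> levels [3 4 4]
Step 5: flows [1->0,1=2] -> levels [4 3 4]
Step 6: flows [0->1,2->1] -> levels [3 5 3]
Step 7: flows [1->0,1->2] -> levels [4 3 4]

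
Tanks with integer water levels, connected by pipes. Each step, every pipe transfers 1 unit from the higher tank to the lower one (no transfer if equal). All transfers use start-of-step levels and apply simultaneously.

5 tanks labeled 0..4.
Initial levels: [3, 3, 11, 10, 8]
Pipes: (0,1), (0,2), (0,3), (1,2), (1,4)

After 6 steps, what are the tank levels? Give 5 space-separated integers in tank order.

Step 1: flows [0=1,2->0,3->0,2->1,4->1] -> levels [5 5 9 9 7]
Step 2: flows [0=1,2->0,3->0,2->1,4->1] -> levels [7 7 7 8 6]
Step 3: flows [0=1,0=2,3->0,1=2,1->4] -> levels [8 6 7 7 7]
Step 4: flows [0->1,0->2,0->3,2->1,4->1] -> levels [5 9 7 8 6]
Step 5: flows [1->0,2->0,3->0,1->2,1->4] -> levels [8 6 7 7 7]
  -> period-2 cycle: step 5 state = step 3 state
  -> state at step 6: (6-3) mod 2 = 1, same as step 4 -> [5 9 7 8 6]

Answer: 5 9 7 8 6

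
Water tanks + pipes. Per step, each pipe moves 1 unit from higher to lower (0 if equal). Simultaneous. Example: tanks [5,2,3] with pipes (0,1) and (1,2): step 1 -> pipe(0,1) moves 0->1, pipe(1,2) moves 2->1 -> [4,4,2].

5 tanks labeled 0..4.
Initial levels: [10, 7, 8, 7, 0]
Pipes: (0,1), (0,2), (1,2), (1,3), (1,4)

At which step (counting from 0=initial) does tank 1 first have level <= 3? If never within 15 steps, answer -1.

Step 1: flows [0->1,0->2,2->1,1=3,1->4] -> levels [8 8 8 7 1]
Step 2: flows [0=1,0=2,1=2,1->3,1->4] -> levels [8 6 8 8 2]
Step 3: flows [0->1,0=2,2->1,3->1,1->4] -> levels [7 8 7 7 3]
Step 4: flows [1->0,0=2,1->2,1->3,1->4] -> levels [8 4 8 8 4]
Step 5: flows [0->1,0=2,2->1,3->1,1=4] -> levels [7 7 7 7 4]
Step 6: flows [0=1,0=2,1=2,1=3,1->4] -> levels [7 6 7 7 5]
Step 7: flows [0->1,0=2,2->1,3->1,1->4] -> levels [6 8 6 6 6]
Step 8: flows [1->0,0=2,1->2,1->3,1->4] -> levels [7 4 7 7 7]
Step 9: flows [0->1,0=2,2->1,3->1,4->1] -> levels [6 8 6 6 6]
  -> period-2 cycle (repeats step 7); tank 1 never drops to <=3
Tank 1 never reaches <=3 within 15 steps

Answer: -1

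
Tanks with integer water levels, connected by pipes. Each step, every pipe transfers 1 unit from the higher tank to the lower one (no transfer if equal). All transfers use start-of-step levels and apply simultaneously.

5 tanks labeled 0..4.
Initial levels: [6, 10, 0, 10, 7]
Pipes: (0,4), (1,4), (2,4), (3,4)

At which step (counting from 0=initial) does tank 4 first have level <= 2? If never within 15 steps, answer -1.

Step 1: flows [4->0,1->4,4->2,3->4] -> levels [7 9 1 9 7]
Step 2: flows [0=4,1->4,4->2,3->4] -> levels [7 8 2 8 8]
Step 3: flows [4->0,1=4,4->2,3=4] -> levels [8 8 3 8 6]
Step 4: flows [0->4,1->4,4->2,3->4] -> levels [7 7 4 7 8]
Step 5: flows [4->0,4->1,4->2,4->3] -> levels [8 8 5 8 4]
Step 6: flows [0->4,1->4,2->4,3->4] -> levels [7 7 4 7 8]
  -> period-2 cycle (repeats step 4); tank 4 never drops to <=2
Tank 4 never reaches <=2 within 15 steps

Answer: -1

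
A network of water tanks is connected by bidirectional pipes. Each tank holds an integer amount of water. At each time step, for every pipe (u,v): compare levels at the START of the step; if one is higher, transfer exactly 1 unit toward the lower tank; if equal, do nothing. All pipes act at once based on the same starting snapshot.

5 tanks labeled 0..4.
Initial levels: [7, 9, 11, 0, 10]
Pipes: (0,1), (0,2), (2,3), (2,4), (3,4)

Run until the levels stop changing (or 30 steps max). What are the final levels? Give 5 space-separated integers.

Step 1: flows [1->0,2->0,2->3,2->4,4->3] -> levels [9 8 8 2 10]
Step 2: flows [0->1,0->2,2->3,4->2,4->3] -> levels [7 9 9 4 8]
Step 3: flows [1->0,2->0,2->3,2->4,4->3] -> levels [9 8 6 6 8]
Step 4: flows [0->1,0->2,2=3,4->2,4->3] -> levels [7 9 8 7 6]
Step 5: flows [1->0,2->0,2->3,2->4,3->4] -> levels [9 8 5 7 8]
Step 6: flows [0->1,0->2,3->2,4->2,4->3] -> levels [7 9 8 7 6]
  -> period-2 cycle: step 6 state = step 4 state; never stabilizes
  -> state at step 30: (30-4) mod 2 = 0, same as step 4 -> [7 9 8 7 6]

Answer: 7 9 8 7 6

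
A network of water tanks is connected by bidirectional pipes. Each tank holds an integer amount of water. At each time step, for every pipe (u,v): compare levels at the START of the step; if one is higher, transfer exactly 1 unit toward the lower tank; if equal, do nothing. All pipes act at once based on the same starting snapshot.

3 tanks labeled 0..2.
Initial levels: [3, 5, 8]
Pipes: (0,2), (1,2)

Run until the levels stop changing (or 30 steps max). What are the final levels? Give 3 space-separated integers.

Answer: 6 6 4

Derivation:
Step 1: flows [2->0,2->1] -> levels [4 6 6]
Step 2: flows [2->0,1=2] -> levels [5 6 5]
Step 3: flows [0=2,1->2] -> levels [5 5 6]
Step 4: flows [2->0,2->1] -> levels [6 6 4]
Step 5: flows [0->2,1->2] -> levels [5 5 6]
  -> period-2 cycle: step 5 state = step 3 state; never stabilizes
  -> state at step 30: (30-3) mod 2 = 1, same as step 4 -> [6 6 4]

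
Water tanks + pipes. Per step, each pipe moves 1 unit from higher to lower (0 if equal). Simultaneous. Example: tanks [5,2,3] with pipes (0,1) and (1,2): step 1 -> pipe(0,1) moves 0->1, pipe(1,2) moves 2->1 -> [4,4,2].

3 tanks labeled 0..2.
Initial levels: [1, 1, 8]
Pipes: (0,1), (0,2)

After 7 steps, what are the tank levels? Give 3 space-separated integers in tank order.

Answer: 4 3 3

Derivation:
Step 1: flows [0=1,2->0] -> levels [2 1 7]
Step 2: flows [0->1,2->0] -> levels [2 2 6]
Step 3: flows [0=1,2->0] -> levels [3 2 5]
Step 4: flows [0->1,2->0] -> levels [3 3 4]
Step 5: flows [0=1,2->0] -> levels [4 3 3]
Step 6: flows [0->1,0->2] -> levels [2 4 4]
Step 7: flows [1->0,2->0] -> levels [4 3 3]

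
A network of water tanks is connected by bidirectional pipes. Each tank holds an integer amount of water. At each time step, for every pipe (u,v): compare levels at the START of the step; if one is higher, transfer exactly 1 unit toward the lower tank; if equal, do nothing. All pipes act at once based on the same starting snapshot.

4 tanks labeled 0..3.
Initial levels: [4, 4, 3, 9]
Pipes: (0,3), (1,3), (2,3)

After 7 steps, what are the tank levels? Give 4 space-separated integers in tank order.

Step 1: flows [3->0,3->1,3->2] -> levels [5 5 4 6]
Step 2: flows [3->0,3->1,3->2] -> levels [6 6 5 3]
Step 3: flows [0->3,1->3,2->3] -> levels [5 5 4 6]
  -> period-2 cycle: step 3 state = step 1 state
  -> state at step 7: (7-1) mod 2 = 0, same as step 1 -> [5 5 4 6]

Answer: 5 5 4 6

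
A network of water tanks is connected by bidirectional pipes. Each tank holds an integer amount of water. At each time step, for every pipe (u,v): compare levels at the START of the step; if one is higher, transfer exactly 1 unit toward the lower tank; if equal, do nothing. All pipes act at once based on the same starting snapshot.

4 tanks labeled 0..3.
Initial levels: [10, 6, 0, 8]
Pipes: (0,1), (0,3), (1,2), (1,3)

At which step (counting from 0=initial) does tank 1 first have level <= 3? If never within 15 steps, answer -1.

Step 1: flows [0->1,0->3,1->2,3->1] -> levels [8 7 1 8]
Step 2: flows [0->1,0=3,1->2,3->1] -> levels [7 8 2 7]
Step 3: flows [1->0,0=3,1->2,1->3] -> levels [8 5 3 8]
Step 4: flows [0->1,0=3,1->2,3->1] -> levels [7 6 4 7]
Step 5: flows [0->1,0=3,1->2,3->1] -> levels [6 7 5 6]
Step 6: flows [1->0,0=3,1->2,1->3] -> levels [7 4 6 7]
Step 7: flows [0->1,0=3,2->1,3->1] -> levels [6 7 5 6]
  -> period-2 cycle (repeats step 5); tank 1 never drops to <=3
Tank 1 never reaches <=3 within 15 steps

Answer: -1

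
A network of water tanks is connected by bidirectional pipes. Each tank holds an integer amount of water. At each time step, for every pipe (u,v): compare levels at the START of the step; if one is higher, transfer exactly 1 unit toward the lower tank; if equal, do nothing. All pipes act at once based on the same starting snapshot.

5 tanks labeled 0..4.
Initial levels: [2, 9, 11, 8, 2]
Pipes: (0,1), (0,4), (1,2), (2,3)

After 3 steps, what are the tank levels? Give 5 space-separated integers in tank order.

Answer: 4 8 8 9 3

Derivation:
Step 1: flows [1->0,0=4,2->1,2->3] -> levels [3 9 9 9 2]
Step 2: flows [1->0,0->4,1=2,2=3] -> levels [3 8 9 9 3]
Step 3: flows [1->0,0=4,2->1,2=3] -> levels [4 8 8 9 3]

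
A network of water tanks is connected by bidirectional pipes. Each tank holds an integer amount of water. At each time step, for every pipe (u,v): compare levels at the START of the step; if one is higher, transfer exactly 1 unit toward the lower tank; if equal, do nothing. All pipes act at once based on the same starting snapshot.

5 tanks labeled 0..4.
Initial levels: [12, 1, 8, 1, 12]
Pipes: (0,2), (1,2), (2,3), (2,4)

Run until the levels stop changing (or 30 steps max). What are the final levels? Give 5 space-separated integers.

Step 1: flows [0->2,2->1,2->3,4->2] -> levels [11 2 8 2 11]
Step 2: flows [0->2,2->1,2->3,4->2] -> levels [10 3 8 3 10]
Step 3: flows [0->2,2->1,2->3,4->2] -> levels [9 4 8 4 9]
Step 4: flows [0->2,2->1,2->3,4->2] -> levels [8 5 8 5 8]
Step 5: flows [0=2,2->1,2->3,2=4] -> levels [8 6 6 6 8]
Step 6: flows [0->2,1=2,2=3,4->2] -> levels [7 6 8 6 7]
Step 7: flows [2->0,2->1,2->3,2->4] -> levels [8 7 4 7 8]
Step 8: flows [0->2,1->2,3->2,4->2] -> levels [7 6 8 6 7]
  -> period-2 cycle: step 8 state = step 6 state; never stabilizes
  -> state at step 30: (30-6) mod 2 = 0, same as step 6 -> [7 6 8 6 7]

Answer: 7 6 8 6 7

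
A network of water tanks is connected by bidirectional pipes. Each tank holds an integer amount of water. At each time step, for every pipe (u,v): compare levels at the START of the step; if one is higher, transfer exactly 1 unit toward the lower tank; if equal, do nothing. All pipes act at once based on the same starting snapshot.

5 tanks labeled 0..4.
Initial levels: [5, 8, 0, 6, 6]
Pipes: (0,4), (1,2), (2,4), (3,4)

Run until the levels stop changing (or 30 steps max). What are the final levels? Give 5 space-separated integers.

Step 1: flows [4->0,1->2,4->2,3=4] -> levels [6 7 2 6 4]
Step 2: flows [0->4,1->2,4->2,3->4] -> levels [5 6 4 5 5]
Step 3: flows [0=4,1->2,4->2,3=4] -> levels [5 5 6 5 4]
Step 4: flows [0->4,2->1,2->4,3->4] -> levels [4 6 4 4 7]
Step 5: flows [4->0,1->2,4->2,4->3] -> levels [5 5 6 5 4]
  -> period-2 cycle: step 5 state = step 3 state; never stabilizes
  -> state at step 30: (30-3) mod 2 = 1, same as step 4 -> [4 6 4 4 7]

Answer: 4 6 4 4 7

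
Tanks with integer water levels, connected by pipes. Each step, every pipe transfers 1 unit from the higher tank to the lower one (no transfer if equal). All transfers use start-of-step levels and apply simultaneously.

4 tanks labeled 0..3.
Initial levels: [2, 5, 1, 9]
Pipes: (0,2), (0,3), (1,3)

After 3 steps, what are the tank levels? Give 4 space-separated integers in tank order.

Answer: 3 6 3 5

Derivation:
Step 1: flows [0->2,3->0,3->1] -> levels [2 6 2 7]
Step 2: flows [0=2,3->0,3->1] -> levels [3 7 2 5]
Step 3: flows [0->2,3->0,1->3] -> levels [3 6 3 5]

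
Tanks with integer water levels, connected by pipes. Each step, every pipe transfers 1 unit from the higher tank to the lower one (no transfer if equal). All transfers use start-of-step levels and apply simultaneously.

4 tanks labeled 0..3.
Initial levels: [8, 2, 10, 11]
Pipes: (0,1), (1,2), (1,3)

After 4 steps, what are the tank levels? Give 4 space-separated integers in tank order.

Step 1: flows [0->1,2->1,3->1] -> levels [7 5 9 10]
Step 2: flows [0->1,2->1,3->1] -> levels [6 8 8 9]
Step 3: flows [1->0,1=2,3->1] -> levels [7 8 8 8]
Step 4: flows [1->0,1=2,1=3] -> levels [8 7 8 8]

Answer: 8 7 8 8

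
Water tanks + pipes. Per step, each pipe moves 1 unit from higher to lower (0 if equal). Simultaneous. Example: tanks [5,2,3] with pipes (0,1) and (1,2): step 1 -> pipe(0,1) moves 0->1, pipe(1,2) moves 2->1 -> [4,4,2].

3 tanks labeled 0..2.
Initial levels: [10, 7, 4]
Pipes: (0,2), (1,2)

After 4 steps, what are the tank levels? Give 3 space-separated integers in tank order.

Answer: 7 7 7

Derivation:
Step 1: flows [0->2,1->2] -> levels [9 6 6]
Step 2: flows [0->2,1=2] -> levels [8 6 7]
Step 3: flows [0->2,2->1] -> levels [7 7 7]
Step 4: flows [0=2,1=2] -> levels [7 7 7]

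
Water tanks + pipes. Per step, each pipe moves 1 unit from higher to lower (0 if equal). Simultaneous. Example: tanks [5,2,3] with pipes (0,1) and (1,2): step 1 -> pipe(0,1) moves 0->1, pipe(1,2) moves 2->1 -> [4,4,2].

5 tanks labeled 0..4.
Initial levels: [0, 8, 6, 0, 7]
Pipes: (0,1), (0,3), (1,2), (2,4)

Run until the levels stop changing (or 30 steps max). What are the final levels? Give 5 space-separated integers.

Step 1: flows [1->0,0=3,1->2,4->2] -> levels [1 6 8 0 6]
Step 2: flows [1->0,0->3,2->1,2->4] -> levels [1 6 6 1 7]
Step 3: flows [1->0,0=3,1=2,4->2] -> levels [2 5 7 1 6]
Step 4: flows [1->0,0->3,2->1,2->4] -> levels [2 5 5 2 7]
Step 5: flows [1->0,0=3,1=2,4->2] -> levels [3 4 6 2 6]
Step 6: flows [1->0,0->3,2->1,2=4] -> levels [3 4 5 3 6]
Step 7: flows [1->0,0=3,2->1,4->2] -> levels [4 4 5 3 5]
Step 8: flows [0=1,0->3,2->1,2=4] -> levels [3 5 4 4 5]
Step 9: flows [1->0,3->0,1->2,4->2] -> levels [5 3 6 3 4]
Step 10: flows [0->1,0->3,2->1,2->4] -> levels [3 5 4 4 5]
  -> period-2 cycle: step 10 state = step 8 state; never stabilizes
  -> state at step 30: (30-8) mod 2 = 0, same as step 8 -> [3 5 4 4 5]

Answer: 3 5 4 4 5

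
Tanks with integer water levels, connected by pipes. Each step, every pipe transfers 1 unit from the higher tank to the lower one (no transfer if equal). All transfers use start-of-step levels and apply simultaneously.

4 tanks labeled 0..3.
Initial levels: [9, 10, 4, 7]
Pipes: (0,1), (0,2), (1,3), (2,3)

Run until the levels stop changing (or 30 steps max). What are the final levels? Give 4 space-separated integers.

Answer: 7 8 8 7

Derivation:
Step 1: flows [1->0,0->2,1->3,3->2] -> levels [9 8 6 7]
Step 2: flows [0->1,0->2,1->3,3->2] -> levels [7 8 8 7]
Step 3: flows [1->0,2->0,1->3,2->3] -> levels [9 6 6 9]
Step 4: flows [0->1,0->2,3->1,3->2] -> levels [7 8 8 7]
  -> period-2 cycle: step 4 state = step 2 state; never stabilizes
  -> state at step 30: (30-2) mod 2 = 0, same as step 2 -> [7 8 8 7]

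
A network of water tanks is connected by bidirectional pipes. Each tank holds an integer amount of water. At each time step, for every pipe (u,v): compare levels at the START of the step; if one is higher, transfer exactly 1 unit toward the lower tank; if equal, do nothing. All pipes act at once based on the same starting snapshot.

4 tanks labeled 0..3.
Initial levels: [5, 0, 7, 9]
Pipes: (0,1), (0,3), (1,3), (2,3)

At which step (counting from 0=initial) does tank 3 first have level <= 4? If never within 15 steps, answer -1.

Answer: 5

Derivation:
Step 1: flows [0->1,3->0,3->1,3->2] -> levels [5 2 8 6]
Step 2: flows [0->1,3->0,3->1,2->3] -> levels [5 4 7 5]
Step 3: flows [0->1,0=3,3->1,2->3] -> levels [4 6 6 5]
Step 4: flows [1->0,3->0,1->3,2->3] -> levels [6 4 5 6]
Step 5: flows [0->1,0=3,3->1,3->2] -> levels [5 6 6 4]
Tank 3 first reaches <=4 at step 5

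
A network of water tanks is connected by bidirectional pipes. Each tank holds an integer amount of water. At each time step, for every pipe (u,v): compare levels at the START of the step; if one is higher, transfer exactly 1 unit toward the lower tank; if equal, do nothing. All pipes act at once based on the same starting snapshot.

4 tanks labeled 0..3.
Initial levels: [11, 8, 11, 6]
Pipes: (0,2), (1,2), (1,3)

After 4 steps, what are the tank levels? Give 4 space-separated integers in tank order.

Answer: 9 8 10 9

Derivation:
Step 1: flows [0=2,2->1,1->3] -> levels [11 8 10 7]
Step 2: flows [0->2,2->1,1->3] -> levels [10 8 10 8]
Step 3: flows [0=2,2->1,1=3] -> levels [10 9 9 8]
Step 4: flows [0->2,1=2,1->3] -> levels [9 8 10 9]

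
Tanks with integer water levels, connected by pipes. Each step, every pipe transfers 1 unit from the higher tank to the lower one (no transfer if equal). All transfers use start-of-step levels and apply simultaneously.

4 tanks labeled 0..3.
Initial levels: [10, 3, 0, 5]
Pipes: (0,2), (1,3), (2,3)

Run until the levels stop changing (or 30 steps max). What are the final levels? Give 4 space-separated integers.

Step 1: flows [0->2,3->1,3->2] -> levels [9 4 2 3]
Step 2: flows [0->2,1->3,3->2] -> levels [8 3 4 3]
Step 3: flows [0->2,1=3,2->3] -> levels [7 3 4 4]
Step 4: flows [0->2,3->1,2=3] -> levels [6 4 5 3]
Step 5: flows [0->2,1->3,2->3] -> levels [5 3 5 5]
Step 6: flows [0=2,3->1,2=3] -> levels [5 4 5 4]
Step 7: flows [0=2,1=3,2->3] -> levels [5 4 4 5]
Step 8: flows [0->2,3->1,3->2] -> levels [4 5 6 3]
Step 9: flows [2->0,1->3,2->3] -> levels [5 4 4 5]
  -> period-2 cycle: step 9 state = step 7 state; never stabilizes
  -> state at step 30: (30-7) mod 2 = 1, same as step 8 -> [4 5 6 3]

Answer: 4 5 6 3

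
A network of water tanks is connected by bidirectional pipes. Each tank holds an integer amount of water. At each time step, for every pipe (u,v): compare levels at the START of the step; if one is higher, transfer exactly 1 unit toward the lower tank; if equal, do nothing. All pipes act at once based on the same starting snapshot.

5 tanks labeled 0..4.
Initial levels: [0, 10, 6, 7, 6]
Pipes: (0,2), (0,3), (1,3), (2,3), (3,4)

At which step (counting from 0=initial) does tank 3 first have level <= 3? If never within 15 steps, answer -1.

Step 1: flows [2->0,3->0,1->3,3->2,3->4] -> levels [2 9 6 5 7]
Step 2: flows [2->0,3->0,1->3,2->3,4->3] -> levels [4 8 4 7 6]
Step 3: flows [0=2,3->0,1->3,3->2,3->4] -> levels [5 7 5 5 7]
Step 4: flows [0=2,0=3,1->3,2=3,4->3] -> levels [5 6 5 7 6]
Step 5: flows [0=2,3->0,3->1,3->2,3->4] -> levels [6 7 6 3 7]
Tank 3 first reaches <=3 at step 5

Answer: 5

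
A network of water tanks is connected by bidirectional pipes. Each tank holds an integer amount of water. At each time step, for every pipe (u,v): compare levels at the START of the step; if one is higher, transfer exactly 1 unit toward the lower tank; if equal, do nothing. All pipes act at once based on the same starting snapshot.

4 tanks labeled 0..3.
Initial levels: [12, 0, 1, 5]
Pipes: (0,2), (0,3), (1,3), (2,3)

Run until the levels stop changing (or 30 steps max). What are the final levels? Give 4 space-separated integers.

Step 1: flows [0->2,0->3,3->1,3->2] -> levels [10 1 3 4]
Step 2: flows [0->2,0->3,3->1,3->2] -> levels [8 2 5 3]
Step 3: flows [0->2,0->3,3->1,2->3] -> levels [6 3 5 4]
Step 4: flows [0->2,0->3,3->1,2->3] -> levels [4 4 5 5]
Step 5: flows [2->0,3->0,3->1,2=3] -> levels [6 5 4 3]
Step 6: flows [0->2,0->3,1->3,2->3] -> levels [4 4 4 6]
Step 7: flows [0=2,3->0,3->1,3->2] -> levels [5 5 5 3]
Step 8: flows [0=2,0->3,1->3,2->3] -> levels [4 4 4 6]
  -> period-2 cycle: step 8 state = step 6 state; never stabilizes
  -> state at step 30: (30-6) mod 2 = 0, same as step 6 -> [4 4 4 6]

Answer: 4 4 4 6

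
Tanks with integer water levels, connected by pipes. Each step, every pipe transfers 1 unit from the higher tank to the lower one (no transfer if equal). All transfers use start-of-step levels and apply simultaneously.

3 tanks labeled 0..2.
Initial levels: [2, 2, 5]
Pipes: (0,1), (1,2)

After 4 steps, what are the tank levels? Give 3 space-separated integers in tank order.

Step 1: flows [0=1,2->1] -> levels [2 3 4]
Step 2: flows [1->0,2->1] -> levels [3 3 3]
Step 3: flows [0=1,1=2] -> levels [3 3 3]
  -> stable; steps 4..4 unchanged -> [3 3 3]

Answer: 3 3 3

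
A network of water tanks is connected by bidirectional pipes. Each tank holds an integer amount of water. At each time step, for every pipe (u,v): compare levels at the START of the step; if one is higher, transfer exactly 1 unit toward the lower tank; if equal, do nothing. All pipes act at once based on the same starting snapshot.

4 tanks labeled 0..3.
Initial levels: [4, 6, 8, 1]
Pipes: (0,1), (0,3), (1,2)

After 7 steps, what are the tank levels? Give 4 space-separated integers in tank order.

Answer: 4 6 4 5

Derivation:
Step 1: flows [1->0,0->3,2->1] -> levels [4 6 7 2]
Step 2: flows [1->0,0->3,2->1] -> levels [4 6 6 3]
Step 3: flows [1->0,0->3,1=2] -> levels [4 5 6 4]
Step 4: flows [1->0,0=3,2->1] -> levels [5 5 5 4]
Step 5: flows [0=1,0->3,1=2] -> levels [4 5 5 5]
Step 6: flows [1->0,3->0,1=2] -> levels [6 4 5 4]
Step 7: flows [0->1,0->3,2->1] -> levels [4 6 4 5]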